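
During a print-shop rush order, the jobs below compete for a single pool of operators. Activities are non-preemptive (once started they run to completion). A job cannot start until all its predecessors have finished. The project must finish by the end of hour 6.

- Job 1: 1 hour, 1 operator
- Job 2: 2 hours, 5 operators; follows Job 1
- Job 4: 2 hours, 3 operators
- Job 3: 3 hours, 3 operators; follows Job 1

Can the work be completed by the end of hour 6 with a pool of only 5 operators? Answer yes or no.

The minimum achievable peak is 6; 5 < 6, so no feasible schedule stays within the cap.

no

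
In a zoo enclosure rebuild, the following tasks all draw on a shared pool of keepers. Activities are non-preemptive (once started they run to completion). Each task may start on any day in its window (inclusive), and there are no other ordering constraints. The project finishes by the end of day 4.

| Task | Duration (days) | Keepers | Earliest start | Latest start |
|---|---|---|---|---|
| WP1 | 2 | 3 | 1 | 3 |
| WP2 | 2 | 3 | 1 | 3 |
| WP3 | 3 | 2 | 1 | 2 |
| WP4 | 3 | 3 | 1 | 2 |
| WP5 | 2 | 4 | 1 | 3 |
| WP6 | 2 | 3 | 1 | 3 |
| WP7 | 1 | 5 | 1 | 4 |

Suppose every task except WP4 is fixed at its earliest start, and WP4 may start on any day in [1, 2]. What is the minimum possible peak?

20

WP4@1: d1:23  d2:18  d3:5  d4:0 → peak 23
WP4@2: d1:20  d2:18  d3:5  d4:3 → peak 20
Best is WP4@2, peak 20.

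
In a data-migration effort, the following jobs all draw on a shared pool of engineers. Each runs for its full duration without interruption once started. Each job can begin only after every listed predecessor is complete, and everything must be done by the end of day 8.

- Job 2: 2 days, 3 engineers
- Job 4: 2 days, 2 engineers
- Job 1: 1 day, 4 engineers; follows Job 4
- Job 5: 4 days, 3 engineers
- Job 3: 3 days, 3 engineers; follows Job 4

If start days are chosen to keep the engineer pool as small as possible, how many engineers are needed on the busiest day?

6

Early-start (Job 2@1, Job 4@1, Job 1@3, Job 5@1, Job 3@3) gives peak 10: d1:8  d2:8  d3:10  d4:6  d5:3  d6:0  d7:0  d8:0.
Shift Job 5→4, Job 3→4.
Schedule Job 2@1, Job 4@1, Job 1@3, Job 5@4, Job 3@4: d1:5  d2:5  d3:4  d4:6  d5:6  d6:6  d7:3  d8:0 — peak 6.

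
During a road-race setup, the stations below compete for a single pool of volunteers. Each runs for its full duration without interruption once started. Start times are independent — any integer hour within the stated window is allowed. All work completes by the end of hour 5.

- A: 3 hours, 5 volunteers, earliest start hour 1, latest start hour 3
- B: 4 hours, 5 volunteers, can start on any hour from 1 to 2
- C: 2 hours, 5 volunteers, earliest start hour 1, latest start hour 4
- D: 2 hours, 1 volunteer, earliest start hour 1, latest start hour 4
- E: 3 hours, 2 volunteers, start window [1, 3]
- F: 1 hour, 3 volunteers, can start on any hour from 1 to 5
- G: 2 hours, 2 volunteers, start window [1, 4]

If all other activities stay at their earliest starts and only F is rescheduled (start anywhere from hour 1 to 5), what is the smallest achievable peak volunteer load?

20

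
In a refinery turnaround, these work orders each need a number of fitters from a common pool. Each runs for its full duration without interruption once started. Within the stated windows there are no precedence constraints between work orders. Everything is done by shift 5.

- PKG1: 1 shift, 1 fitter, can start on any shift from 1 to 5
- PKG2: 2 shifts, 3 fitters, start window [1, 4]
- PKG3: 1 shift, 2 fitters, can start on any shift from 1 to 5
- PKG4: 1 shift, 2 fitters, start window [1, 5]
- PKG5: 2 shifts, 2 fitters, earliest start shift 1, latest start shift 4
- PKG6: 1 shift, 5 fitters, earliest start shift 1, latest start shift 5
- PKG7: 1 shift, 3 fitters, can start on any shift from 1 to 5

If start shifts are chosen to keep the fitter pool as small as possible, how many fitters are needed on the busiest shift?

Early-start (PKG1@1, PKG2@1, PKG3@1, PKG4@1, PKG5@1, PKG6@1, PKG7@1) gives peak 18: s1:18  s2:5  s3:0  s4:0  s5:0.
Shift PKG3→2, PKG4→3, PKG5→3, PKG6→5, PKG7→4.
Schedule PKG1@1, PKG2@1, PKG3@2, PKG4@3, PKG5@3, PKG6@5, PKG7@4: s1:4  s2:5  s3:4  s4:5  s5:5 — peak 5.
Total fitter-shifts = 23 over 5 shifts ⇒ peak ≥ ⌈23/5⌉ = 5, so 5 is optimal.

5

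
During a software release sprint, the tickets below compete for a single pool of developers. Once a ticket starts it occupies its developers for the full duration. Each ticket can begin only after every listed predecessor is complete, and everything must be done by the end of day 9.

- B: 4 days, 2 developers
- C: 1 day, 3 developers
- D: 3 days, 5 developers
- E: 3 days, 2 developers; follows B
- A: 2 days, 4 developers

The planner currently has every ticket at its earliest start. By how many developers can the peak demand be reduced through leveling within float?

7

Early-start peak: d1:14  d2:11  d3:7  d4:2  d5:2  d6:2  d7:2  d8:0  d9:0 ⇒ 14.
Leveled (B@1, C@1, D@2, E@5, A@5): d1:5  d2:7  d3:7  d4:7  d5:6  d6:6  d7:2  d8:0  d9:0 ⇒ 7.
Reduction 14 − 7 = 7.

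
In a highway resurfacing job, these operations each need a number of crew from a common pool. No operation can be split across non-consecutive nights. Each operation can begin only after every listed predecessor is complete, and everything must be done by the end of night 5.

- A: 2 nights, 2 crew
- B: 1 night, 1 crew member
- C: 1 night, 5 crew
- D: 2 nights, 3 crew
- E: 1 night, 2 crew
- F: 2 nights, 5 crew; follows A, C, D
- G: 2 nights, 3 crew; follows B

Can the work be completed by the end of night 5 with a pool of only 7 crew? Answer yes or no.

no

The minimum achievable peak is 8; 7 < 8, so no feasible schedule stays within the cap.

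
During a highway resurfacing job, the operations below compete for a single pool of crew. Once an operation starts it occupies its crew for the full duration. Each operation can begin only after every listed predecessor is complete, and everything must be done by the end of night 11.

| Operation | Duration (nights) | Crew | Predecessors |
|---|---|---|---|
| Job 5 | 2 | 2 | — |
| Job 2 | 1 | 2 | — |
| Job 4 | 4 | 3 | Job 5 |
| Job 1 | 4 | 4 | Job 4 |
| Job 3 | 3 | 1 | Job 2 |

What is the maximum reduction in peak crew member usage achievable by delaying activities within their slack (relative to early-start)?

Early-start peak: n1:4  n2:3  n3:4  n4:4  n5:3  n6:3  n7:4  n8:4  n9:4  n10:4  n11:0 ⇒ 4.
Leveled (Job 5@1, Job 2@1, Job 4@3, Job 1@7, Job 3@2): n1:4  n2:3  n3:4  n4:4  n5:3  n6:3  n7:4  n8:4  n9:4  n10:4  n11:0 ⇒ 4.
Reduction 4 − 4 = 0.

0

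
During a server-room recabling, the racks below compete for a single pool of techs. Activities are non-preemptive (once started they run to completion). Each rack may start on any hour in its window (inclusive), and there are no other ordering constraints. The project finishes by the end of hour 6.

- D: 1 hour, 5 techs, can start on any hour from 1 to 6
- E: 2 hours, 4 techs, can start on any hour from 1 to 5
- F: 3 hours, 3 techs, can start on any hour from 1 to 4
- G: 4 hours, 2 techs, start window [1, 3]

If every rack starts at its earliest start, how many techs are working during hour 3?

5

At early start, hour 3 has: F, G.
Demand: 3 + 2 = 5.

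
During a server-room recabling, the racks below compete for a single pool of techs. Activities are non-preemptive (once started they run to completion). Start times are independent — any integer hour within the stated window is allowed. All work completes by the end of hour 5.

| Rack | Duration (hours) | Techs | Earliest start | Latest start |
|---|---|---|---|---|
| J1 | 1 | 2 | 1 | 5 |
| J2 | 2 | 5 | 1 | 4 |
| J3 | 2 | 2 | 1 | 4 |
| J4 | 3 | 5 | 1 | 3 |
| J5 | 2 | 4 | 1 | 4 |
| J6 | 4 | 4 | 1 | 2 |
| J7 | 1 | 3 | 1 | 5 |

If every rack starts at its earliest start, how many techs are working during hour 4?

4

At early start, hour 4 has: J6.
Demand: 4 = 4.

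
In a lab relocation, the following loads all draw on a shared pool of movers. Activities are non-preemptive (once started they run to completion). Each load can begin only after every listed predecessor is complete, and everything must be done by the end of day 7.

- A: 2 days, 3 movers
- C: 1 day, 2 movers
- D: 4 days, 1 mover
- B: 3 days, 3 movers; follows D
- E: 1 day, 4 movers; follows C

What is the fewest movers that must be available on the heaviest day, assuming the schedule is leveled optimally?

Early-start (A@1, C@1, D@1, B@5, E@2) gives peak 8: d1:6  d2:8  d3:1  d4:1  d5:3  d6:3  d7:3.
Shift C→3, E→4.
Schedule A@1, C@3, D@1, B@5, E@4: d1:4  d2:4  d3:3  d4:5  d5:3  d6:3  d7:3 — peak 5.

5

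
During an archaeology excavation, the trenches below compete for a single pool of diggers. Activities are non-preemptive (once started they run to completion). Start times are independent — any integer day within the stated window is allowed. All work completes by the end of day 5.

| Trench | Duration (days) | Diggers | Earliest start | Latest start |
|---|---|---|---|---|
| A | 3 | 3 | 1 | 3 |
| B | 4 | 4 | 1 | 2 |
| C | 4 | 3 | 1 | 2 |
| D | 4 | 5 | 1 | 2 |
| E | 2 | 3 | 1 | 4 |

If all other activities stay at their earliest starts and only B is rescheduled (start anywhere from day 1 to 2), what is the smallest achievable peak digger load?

18

B@1: d1:18  d2:18  d3:15  d4:12  d5:0 → peak 18
B@2: d1:14  d2:18  d3:15  d4:12  d5:4 → peak 18
Best is B@1, peak 18.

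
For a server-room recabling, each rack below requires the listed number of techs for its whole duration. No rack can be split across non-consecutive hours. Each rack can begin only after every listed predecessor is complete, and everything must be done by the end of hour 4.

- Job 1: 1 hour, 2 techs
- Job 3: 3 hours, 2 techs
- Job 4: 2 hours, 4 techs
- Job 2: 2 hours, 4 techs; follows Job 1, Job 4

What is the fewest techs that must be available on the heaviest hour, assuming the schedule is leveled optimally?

6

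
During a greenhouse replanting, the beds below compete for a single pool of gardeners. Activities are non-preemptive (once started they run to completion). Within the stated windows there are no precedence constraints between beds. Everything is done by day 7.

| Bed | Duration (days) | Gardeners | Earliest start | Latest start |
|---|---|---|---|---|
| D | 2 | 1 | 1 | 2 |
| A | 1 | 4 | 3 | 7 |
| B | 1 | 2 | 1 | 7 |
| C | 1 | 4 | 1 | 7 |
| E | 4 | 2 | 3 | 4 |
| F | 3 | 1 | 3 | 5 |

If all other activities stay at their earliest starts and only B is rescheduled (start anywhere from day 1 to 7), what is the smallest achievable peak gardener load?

7

B@1: d1:7  d2:1  d3:7  d4:3  d5:3  d6:2  d7:0 → peak 7
B@2: d1:5  d2:3  d3:7  d4:3  d5:3  d6:2  d7:0 → peak 7
B@3: d1:5  d2:1  d3:9  d4:3  d5:3  d6:2  d7:0 → peak 9
B@4: d1:5  d2:1  d3:7  d4:5  d5:3  d6:2  d7:0 → peak 7
B@5: d1:5  d2:1  d3:7  d4:3  d5:5  d6:2  d7:0 → peak 7
B@6: d1:5  d2:1  d3:7  d4:3  d5:3  d6:4  d7:0 → peak 7
B@7: d1:5  d2:1  d3:7  d4:3  d5:3  d6:2  d7:2 → peak 7
Best is B@1, peak 7.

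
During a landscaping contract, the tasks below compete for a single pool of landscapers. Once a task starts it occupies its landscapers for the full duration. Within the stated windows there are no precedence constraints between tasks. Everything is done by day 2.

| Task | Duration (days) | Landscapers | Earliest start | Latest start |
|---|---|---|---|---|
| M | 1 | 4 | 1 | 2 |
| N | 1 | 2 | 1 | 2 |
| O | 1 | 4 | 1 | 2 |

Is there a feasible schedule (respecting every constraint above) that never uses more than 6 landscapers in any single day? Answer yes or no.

yes

Schedule M@1, N@1, O@2: d1:6  d2:4 — peak 6 ≤ 6.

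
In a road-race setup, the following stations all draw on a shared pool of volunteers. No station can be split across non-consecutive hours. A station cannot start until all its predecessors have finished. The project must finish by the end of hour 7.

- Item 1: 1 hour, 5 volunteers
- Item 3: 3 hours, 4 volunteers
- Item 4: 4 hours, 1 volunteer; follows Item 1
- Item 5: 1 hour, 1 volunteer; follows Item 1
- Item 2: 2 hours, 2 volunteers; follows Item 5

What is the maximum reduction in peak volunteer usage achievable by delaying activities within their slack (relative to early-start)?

4

Early-start peak: h1:9  h2:6  h3:7  h4:3  h5:1  h6:0  h7:0 ⇒ 9.
Leveled (Item 1@1, Item 3@2, Item 4@2, Item 5@5, Item 2@6): h1:5  h2:5  h3:5  h4:5  h5:2  h6:2  h7:2 ⇒ 5.
Reduction 9 − 5 = 4.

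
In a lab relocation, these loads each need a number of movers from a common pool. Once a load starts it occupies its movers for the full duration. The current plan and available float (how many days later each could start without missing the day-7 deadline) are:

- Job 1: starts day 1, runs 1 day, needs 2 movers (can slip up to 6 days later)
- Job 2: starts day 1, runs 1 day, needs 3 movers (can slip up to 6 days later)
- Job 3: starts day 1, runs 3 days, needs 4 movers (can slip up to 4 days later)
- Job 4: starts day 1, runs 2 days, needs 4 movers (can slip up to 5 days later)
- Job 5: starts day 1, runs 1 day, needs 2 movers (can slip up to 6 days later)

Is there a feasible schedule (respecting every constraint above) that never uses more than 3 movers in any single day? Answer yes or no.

no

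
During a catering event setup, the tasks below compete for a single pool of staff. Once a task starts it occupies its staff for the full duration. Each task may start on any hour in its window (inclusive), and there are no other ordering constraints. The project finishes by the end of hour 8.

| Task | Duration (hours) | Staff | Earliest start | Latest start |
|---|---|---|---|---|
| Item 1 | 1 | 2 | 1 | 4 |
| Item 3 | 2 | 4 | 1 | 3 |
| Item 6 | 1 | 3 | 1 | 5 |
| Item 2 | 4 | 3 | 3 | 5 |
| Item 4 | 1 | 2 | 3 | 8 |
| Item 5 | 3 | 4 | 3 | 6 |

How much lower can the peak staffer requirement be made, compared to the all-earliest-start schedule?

Early-start peak: h1:9  h2:4  h3:9  h4:7  h5:7  h6:3  h7:0  h8:0 ⇒ 9.
Leveled (Item 1@1, Item 3@1, Item 6@2, Item 2@3, Item 4@3, Item 5@4): h1:6  h2:7  h3:5  h4:7  h5:7  h6:7  h7:0  h8:0 ⇒ 7.
Reduction 9 − 7 = 2.

2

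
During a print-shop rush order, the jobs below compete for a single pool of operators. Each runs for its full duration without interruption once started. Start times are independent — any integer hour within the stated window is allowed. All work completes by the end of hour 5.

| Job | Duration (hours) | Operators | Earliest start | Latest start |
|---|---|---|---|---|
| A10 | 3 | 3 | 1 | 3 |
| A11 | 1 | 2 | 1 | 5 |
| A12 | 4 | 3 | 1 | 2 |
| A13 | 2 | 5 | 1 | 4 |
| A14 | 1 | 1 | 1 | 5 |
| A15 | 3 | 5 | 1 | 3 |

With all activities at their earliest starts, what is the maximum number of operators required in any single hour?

Early-start schedule: A10@1, A11@1, A12@1, A13@1, A14@1, A15@1.
Load per hour: hour 1: 19, hour 2: 16, hour 3: 11, hour 4: 3, hour 5: 0.
Peak is 19.

19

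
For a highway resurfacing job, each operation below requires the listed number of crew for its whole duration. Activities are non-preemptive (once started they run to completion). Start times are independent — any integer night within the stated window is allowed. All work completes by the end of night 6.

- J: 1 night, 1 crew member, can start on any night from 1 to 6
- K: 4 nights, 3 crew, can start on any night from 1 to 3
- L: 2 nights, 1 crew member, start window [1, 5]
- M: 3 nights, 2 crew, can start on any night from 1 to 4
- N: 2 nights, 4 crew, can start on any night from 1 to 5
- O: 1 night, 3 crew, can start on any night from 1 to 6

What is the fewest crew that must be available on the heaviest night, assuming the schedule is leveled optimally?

Early-start (J@1, K@1, L@1, M@1, N@1, O@1) gives peak 14: n1:14  n2:10  n3:5  n4:3  n5:0  n6:0.
Shift M→4, N→5, O→3.
Schedule J@1, K@1, L@1, M@4, N@5, O@3: n1:5  n2:4  n3:6  n4:5  n5:6  n6:6 — peak 6.
Total crew member-nights = 32 over 6 nights ⇒ peak ≥ ⌈32/6⌉ = 6, so 6 is optimal.

6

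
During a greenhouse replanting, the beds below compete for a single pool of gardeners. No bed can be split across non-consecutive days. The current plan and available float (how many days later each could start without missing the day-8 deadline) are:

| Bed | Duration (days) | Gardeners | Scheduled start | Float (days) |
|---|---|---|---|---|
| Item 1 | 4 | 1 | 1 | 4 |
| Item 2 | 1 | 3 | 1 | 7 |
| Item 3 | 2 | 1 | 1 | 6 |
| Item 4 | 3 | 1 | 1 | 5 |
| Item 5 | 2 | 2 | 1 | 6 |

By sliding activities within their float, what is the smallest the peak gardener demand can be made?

3

Early-start (Item 1@1, Item 2@1, Item 3@1, Item 4@1, Item 5@1) gives peak 8: d1:8  d2:5  d3:2  d4:1  d5:0  d6:0  d7:0  d8:0.
Shift Item 2→5, Item 5→6.
Schedule Item 1@1, Item 2@5, Item 3@1, Item 4@1, Item 5@6: d1:3  d2:3  d3:2  d4:1  d5:3  d6:2  d7:2  d8:0 — peak 3.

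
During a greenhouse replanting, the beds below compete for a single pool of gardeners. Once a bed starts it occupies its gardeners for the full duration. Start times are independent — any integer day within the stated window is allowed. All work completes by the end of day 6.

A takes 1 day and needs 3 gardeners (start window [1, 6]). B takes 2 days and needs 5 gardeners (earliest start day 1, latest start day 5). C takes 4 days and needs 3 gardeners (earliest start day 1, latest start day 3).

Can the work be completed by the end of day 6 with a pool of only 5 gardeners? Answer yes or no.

no

The minimum achievable peak is 6; 5 < 6, so no feasible schedule stays within the cap.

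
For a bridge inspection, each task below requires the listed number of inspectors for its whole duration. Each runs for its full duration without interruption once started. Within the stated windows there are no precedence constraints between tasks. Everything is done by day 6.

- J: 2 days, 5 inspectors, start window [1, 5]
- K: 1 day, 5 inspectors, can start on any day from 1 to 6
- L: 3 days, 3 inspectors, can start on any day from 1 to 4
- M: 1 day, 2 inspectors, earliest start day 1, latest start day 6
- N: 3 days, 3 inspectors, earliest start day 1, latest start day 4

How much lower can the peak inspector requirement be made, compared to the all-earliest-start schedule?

Early-start peak: d1:18  d2:11  d3:6  d4:0  d5:0  d6:0 ⇒ 18.
Leveled (J@1, K@3, L@4, M@1, N@4): d1:7  d2:5  d3:5  d4:6  d5:6  d6:6 ⇒ 7.
Reduction 18 − 7 = 11.

11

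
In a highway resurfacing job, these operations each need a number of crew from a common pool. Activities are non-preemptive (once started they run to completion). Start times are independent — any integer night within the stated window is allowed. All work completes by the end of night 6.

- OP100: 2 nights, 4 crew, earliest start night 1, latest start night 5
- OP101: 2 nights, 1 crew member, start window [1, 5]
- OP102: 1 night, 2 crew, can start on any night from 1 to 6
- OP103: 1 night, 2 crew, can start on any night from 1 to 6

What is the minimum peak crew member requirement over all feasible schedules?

Early-start (OP100@1, OP101@1, OP102@1, OP103@1) gives peak 9: n1:9  n2:5  n3:0  n4:0  n5:0  n6:0.
Shift OP101→3, OP102→3, OP103→4.
Schedule OP100@1, OP101@3, OP102@3, OP103@4: n1:4  n2:4  n3:3  n4:3  n5:0  n6:0 — peak 4.

4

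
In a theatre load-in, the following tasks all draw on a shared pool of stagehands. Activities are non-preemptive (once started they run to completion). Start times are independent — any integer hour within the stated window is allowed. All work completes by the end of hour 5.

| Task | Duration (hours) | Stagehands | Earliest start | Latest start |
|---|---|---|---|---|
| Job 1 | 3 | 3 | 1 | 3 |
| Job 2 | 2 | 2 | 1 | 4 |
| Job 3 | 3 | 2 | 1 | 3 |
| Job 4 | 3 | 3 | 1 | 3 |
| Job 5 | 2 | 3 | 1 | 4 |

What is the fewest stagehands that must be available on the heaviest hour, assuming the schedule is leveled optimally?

Early-start (Job 1@1, Job 2@1, Job 3@1, Job 4@1, Job 5@1) gives peak 13: h1:13  h2:13  h3:8  h4:0  h5:0.
Shift Job 4→3, Job 5→4.
Schedule Job 1@1, Job 2@1, Job 3@1, Job 4@3, Job 5@4: h1:7  h2:7  h3:8  h4:6  h5:6 — peak 8.

8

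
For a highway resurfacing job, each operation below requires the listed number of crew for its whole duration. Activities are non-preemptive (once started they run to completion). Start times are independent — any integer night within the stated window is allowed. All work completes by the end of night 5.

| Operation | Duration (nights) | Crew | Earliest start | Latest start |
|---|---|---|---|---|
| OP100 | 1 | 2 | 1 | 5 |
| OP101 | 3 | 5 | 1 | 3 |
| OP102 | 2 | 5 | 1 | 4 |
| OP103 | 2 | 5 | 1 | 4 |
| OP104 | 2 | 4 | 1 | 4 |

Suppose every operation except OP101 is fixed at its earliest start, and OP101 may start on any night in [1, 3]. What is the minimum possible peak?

OP101@1: n1:21  n2:19  n3:5  n4:0  n5:0 → peak 21
OP101@2: n1:16  n2:19  n3:5  n4:5  n5:0 → peak 19
OP101@3: n1:16  n2:14  n3:5  n4:5  n5:5 → peak 16
Best is OP101@3, peak 16.

16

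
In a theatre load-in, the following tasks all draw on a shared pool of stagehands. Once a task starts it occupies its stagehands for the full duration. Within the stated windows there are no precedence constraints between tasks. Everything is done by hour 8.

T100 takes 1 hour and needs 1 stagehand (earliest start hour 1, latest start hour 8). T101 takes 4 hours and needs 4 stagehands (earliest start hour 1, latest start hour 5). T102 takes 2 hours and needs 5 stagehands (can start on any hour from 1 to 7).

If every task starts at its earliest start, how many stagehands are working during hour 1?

10

At early start, hour 1 has: T100, T101, T102.
Demand: 1 + 4 + 5 = 10.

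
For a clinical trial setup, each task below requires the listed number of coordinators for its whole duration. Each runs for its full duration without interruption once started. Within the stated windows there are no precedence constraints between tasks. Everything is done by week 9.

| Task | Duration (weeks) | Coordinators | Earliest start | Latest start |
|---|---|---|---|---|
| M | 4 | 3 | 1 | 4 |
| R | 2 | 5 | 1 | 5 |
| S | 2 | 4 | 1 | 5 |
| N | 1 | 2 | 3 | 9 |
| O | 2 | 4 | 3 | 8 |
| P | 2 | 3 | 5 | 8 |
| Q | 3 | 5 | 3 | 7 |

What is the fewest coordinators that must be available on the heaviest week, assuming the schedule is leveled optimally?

8

Early-start (M@1, R@1, S@1, N@3, O@3, P@5, Q@3) gives peak 14: w1:12  w2:12  w3:14  w4:12  w5:8  w6:3  w7:0  w8:0  w9:0.
Shift S→3, N→5, O→5, P→6, Q→7.
Schedule M@1, R@1, S@3, N@5, O@5, P@6, Q@7: w1:8  w2:8  w3:7  w4:7  w5:6  w6:7  w7:8  w8:5  w9:5 — peak 8.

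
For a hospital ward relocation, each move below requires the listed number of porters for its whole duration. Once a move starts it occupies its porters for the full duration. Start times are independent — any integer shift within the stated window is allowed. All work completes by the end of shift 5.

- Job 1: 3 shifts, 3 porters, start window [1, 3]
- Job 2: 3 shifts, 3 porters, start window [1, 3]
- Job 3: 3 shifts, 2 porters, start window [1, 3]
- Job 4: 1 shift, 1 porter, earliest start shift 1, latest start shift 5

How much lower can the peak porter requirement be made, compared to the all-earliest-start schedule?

Early-start peak: s1:9  s2:8  s3:8  s4:0  s5:0 ⇒ 9.
Leveled (Job 1@1, Job 2@1, Job 3@1, Job 4@4): s1:8  s2:8  s3:8  s4:1  s5:0 ⇒ 8.
Reduction 9 − 8 = 1.

1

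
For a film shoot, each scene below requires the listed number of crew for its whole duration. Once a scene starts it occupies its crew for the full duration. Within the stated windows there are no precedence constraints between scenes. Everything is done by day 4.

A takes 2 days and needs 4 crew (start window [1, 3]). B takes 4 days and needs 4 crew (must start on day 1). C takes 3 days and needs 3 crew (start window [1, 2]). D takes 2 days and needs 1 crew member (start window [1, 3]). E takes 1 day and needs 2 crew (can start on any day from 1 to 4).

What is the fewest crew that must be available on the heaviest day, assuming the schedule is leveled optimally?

Early-start (A@1, B@1, C@1, D@1, E@1) gives peak 14: d1:14  d2:12  d3:7  d4:4.
Shift D→3, E→3.
Schedule A@1, B@1, C@1, D@3, E@3: d1:11  d2:11  d3:10  d4:5 — peak 11.

11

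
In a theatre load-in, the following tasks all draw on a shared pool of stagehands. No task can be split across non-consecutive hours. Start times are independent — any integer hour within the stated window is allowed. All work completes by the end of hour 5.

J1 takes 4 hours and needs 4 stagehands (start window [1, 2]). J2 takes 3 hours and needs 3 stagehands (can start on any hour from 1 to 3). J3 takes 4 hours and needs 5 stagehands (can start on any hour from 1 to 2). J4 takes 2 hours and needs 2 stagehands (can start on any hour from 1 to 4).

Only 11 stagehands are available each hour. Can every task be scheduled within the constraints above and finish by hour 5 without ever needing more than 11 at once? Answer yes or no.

no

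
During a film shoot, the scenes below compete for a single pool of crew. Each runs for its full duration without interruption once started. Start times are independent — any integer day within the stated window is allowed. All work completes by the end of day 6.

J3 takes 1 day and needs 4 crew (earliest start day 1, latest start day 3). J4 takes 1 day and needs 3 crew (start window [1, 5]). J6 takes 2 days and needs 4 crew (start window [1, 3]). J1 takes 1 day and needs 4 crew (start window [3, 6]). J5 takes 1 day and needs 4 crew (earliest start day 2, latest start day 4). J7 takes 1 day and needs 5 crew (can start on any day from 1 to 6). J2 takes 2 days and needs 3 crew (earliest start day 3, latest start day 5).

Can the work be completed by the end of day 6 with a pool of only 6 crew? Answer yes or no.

no

The minimum achievable peak is 7; 6 < 7, so no feasible schedule stays within the cap.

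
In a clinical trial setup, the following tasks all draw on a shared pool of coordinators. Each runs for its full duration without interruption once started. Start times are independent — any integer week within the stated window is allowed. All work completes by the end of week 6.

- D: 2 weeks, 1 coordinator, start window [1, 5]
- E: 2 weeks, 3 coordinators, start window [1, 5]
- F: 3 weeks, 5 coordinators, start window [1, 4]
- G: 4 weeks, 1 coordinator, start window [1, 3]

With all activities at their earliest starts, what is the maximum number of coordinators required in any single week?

Early-start schedule: D@1, E@1, F@1, G@1.
Load per week: week 1: 10, week 2: 10, week 3: 6, week 4: 1, week 5: 0, week 6: 0.
Peak is 10.

10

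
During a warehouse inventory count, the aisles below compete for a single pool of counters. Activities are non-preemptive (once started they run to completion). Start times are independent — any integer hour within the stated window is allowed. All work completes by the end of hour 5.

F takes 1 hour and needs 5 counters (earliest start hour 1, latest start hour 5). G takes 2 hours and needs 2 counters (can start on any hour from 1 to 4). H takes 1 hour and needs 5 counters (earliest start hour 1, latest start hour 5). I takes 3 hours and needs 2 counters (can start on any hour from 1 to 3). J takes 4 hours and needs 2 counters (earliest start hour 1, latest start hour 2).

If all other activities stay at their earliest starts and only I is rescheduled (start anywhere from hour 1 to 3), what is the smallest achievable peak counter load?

14

I@1: h1:16  h2:6  h3:4  h4:2  h5:0 → peak 16
I@2: h1:14  h2:6  h3:4  h4:4  h5:0 → peak 14
I@3: h1:14  h2:4  h3:4  h4:4  h5:2 → peak 14
Best is I@2, peak 14.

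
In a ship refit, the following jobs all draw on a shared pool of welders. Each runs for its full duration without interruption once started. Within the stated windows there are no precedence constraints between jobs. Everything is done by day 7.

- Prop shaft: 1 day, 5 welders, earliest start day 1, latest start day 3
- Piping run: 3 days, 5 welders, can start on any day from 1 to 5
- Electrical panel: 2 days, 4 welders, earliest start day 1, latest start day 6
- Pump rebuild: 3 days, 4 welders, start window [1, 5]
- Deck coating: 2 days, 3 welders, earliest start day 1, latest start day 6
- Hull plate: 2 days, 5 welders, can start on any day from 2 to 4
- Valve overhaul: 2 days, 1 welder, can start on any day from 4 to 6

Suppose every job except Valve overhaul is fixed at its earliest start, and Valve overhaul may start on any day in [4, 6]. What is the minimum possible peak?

21

Valve overhaul@4: d1:21  d2:21  d3:14  d4:1  d5:1  d6:0  d7:0 → peak 21
Valve overhaul@5: d1:21  d2:21  d3:14  d4:0  d5:1  d6:1  d7:0 → peak 21
Valve overhaul@6: d1:21  d2:21  d3:14  d4:0  d5:0  d6:1  d7:1 → peak 21
Best is Valve overhaul@4, peak 21.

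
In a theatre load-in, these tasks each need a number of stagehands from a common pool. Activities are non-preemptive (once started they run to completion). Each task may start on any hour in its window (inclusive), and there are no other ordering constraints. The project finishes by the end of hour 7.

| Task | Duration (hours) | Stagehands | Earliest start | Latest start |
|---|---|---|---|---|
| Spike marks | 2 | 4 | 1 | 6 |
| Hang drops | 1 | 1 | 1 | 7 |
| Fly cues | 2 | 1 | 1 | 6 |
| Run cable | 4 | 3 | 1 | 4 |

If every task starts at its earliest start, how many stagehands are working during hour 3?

At early start, hour 3 has: Run cable.
Demand: 3 = 3.

3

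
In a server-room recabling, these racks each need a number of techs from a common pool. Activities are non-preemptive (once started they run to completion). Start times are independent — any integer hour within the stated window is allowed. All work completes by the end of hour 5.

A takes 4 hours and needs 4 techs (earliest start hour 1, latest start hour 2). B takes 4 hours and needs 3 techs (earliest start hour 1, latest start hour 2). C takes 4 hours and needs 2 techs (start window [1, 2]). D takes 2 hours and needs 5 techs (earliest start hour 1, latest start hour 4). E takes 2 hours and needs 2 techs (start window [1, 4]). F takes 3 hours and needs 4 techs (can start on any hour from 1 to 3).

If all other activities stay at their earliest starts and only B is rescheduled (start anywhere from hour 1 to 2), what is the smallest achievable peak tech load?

20

B@1: h1:20  h2:20  h3:13  h4:9  h5:0 → peak 20
B@2: h1:17  h2:20  h3:13  h4:9  h5:3 → peak 20
Best is B@1, peak 20.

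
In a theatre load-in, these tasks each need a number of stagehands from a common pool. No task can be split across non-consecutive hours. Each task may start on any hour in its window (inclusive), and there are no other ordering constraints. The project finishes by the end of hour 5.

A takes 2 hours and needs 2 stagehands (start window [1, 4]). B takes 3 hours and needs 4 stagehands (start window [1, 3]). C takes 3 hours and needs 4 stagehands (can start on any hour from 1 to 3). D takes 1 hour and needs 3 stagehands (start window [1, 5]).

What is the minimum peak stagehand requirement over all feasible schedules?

8

Early-start (A@1, B@1, C@1, D@1) gives peak 13: h1:13  h2:10  h3:8  h4:0  h5:0.
Shift C→3, D→4.
Schedule A@1, B@1, C@3, D@4: h1:6  h2:6  h3:8  h4:7  h5:4 — peak 8.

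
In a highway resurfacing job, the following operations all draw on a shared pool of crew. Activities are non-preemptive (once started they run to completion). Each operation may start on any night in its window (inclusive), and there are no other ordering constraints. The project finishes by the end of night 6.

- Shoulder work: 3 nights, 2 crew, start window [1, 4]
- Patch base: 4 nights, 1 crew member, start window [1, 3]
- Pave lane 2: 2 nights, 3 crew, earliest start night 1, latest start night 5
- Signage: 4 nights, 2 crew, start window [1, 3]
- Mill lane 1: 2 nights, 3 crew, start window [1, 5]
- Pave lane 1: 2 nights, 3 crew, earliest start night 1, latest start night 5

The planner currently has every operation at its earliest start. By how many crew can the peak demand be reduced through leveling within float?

7

Early-start peak: n1:14  n2:14  n3:5  n4:3  n5:0  n6:0 ⇒ 14.
Leveled (Shoulder work@1, Patch base@3, Pave lane 2@1, Signage@1, Mill lane 1@4, Pave lane 1@5): n1:7  n2:7  n3:5  n4:6  n5:7  n6:4 ⇒ 7.
Reduction 14 − 7 = 7.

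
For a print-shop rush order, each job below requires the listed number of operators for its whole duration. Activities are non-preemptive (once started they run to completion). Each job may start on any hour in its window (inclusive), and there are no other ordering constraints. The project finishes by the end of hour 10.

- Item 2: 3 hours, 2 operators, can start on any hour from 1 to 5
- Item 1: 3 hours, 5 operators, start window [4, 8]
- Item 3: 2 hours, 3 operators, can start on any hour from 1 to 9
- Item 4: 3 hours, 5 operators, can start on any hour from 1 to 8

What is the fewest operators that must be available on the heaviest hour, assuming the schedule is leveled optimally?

Early-start (Item 2@1, Item 1@4, Item 3@1, Item 4@1) gives peak 10: h1:10  h2:10  h3:7  h4:5  h5:5  h6:5  h7:0  h8:0  h9:0  h10:0.
Shift Item 4→7.
Schedule Item 2@1, Item 1@4, Item 3@1, Item 4@7: h1:5  h2:5  h3:2  h4:5  h5:5  h6:5  h7:5  h8:5  h9:5  h10:0 — peak 5.
Total operator-hours = 42 over 10 hours ⇒ peak ≥ ⌈42/10⌉ = 5, so 5 is optimal.

5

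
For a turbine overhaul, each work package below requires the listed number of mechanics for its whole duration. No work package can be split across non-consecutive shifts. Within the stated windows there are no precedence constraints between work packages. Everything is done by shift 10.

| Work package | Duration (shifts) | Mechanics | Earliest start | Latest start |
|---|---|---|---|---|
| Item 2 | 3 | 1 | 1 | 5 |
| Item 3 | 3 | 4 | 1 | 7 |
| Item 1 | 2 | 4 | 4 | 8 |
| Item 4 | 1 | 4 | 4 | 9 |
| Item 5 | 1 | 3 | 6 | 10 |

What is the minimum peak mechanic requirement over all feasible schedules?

Early-start (Item 2@1, Item 3@1, Item 1@4, Item 4@4, Item 5@6) gives peak 8: s1:5  s2:5  s3:5  s4:8  s5:4  s6:3  s7:0  s8:0  s9:0  s10:0.
Shift Item 3→4, Item 1→7, Item 4→9, Item 5→10.
Schedule Item 2@1, Item 3@4, Item 1@7, Item 4@9, Item 5@10: s1:1  s2:1  s3:1  s4:4  s5:4  s6:4  s7:4  s8:4  s9:4  s10:3 — peak 4.

4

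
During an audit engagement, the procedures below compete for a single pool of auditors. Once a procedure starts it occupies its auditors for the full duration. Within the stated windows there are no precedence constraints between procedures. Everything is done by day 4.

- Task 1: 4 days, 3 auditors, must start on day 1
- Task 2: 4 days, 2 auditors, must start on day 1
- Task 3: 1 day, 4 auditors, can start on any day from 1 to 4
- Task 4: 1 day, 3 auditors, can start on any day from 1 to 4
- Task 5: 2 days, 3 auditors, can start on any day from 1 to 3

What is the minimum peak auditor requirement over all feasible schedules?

9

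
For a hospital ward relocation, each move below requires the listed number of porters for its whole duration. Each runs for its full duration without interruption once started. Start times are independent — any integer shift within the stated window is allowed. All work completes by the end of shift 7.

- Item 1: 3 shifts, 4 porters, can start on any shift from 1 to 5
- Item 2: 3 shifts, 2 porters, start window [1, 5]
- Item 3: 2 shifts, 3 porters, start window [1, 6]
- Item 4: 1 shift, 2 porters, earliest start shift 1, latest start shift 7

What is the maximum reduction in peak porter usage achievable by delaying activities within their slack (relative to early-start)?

Early-start peak: s1:11  s2:9  s3:6  s4:0  s5:0  s6:0  s7:0 ⇒ 11.
Leveled (Item 1@1, Item 2@4, Item 3@4, Item 4@6): s1:4  s2:4  s3:4  s4:5  s5:5  s6:4  s7:0 ⇒ 5.
Reduction 11 − 5 = 6.

6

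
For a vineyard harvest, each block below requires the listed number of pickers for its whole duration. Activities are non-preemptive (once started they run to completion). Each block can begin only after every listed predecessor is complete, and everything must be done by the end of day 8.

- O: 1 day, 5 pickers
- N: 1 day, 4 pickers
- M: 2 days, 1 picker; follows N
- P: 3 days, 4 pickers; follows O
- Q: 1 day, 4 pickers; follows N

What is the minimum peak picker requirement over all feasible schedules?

5

Early-start (O@1, N@1, M@2, P@2, Q@2) gives peak 9: d1:9  d2:9  d3:5  d4:4  d5:0  d6:0  d7:0  d8:0.
Shift N→2, M→3, P→3, Q→6.
Schedule O@1, N@2, M@3, P@3, Q@6: d1:5  d2:4  d3:5  d4:5  d5:4  d6:4  d7:0  d8:0 — peak 5.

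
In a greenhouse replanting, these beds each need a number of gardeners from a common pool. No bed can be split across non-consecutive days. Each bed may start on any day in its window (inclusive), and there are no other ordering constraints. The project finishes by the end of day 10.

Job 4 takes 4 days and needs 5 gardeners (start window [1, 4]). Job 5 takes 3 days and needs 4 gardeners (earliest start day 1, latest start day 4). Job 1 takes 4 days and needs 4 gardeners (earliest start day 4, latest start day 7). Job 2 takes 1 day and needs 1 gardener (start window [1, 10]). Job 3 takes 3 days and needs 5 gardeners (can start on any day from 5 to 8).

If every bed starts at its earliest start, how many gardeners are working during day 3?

At early start, day 3 has: Job 4, Job 5.
Demand: 5 + 4 = 9.

9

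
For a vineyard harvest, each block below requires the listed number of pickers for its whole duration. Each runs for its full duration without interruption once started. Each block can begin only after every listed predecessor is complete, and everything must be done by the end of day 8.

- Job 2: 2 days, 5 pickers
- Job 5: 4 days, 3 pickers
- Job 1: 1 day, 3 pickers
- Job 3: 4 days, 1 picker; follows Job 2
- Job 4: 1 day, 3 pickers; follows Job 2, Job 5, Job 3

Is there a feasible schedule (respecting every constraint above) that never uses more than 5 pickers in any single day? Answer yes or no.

yes

Schedule Job 2@1, Job 5@3, Job 1@7, Job 3@3, Job 4@8: d1:5  d2:5  d3:4  d4:4  d5:4  d6:4  d7:3  d8:3 — peak 5 ≤ 5.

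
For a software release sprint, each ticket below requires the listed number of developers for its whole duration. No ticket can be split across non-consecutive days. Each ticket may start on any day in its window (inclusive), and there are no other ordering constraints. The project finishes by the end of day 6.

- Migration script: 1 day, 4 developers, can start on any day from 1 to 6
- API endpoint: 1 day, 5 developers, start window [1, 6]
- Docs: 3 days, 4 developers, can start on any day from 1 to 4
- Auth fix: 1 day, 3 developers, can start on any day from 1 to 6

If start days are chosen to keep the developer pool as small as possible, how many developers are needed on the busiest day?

5

Early-start (Migration script@1, API endpoint@1, Docs@1, Auth fix@1) gives peak 16: d1:16  d2:4  d3:4  d4:0  d5:0  d6:0.
Shift API endpoint→2, Docs→3, Auth fix→6.
Schedule Migration script@1, API endpoint@2, Docs@3, Auth fix@6: d1:4  d2:5  d3:4  d4:4  d5:4  d6:3 — peak 5.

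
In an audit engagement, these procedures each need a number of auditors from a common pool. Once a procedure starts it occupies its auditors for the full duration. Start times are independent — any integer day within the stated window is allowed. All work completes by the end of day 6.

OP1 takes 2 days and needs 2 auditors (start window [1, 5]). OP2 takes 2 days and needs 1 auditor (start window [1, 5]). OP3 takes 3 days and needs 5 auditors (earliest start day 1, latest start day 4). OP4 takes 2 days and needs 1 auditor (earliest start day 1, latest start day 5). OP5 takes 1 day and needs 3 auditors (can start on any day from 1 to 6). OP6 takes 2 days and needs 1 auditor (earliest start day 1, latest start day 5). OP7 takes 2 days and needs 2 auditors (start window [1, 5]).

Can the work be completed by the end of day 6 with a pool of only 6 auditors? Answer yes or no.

yes

Schedule OP1@1, OP2@1, OP3@3, OP4@1, OP5@6, OP6@3, OP7@1: d1:6  d2:6  d3:6  d4:6  d5:5  d6:3 — peak 6 ≤ 6.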